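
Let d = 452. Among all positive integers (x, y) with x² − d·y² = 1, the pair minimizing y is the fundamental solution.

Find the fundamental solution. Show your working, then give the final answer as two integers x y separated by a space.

d=452: √d = [21; 3,1,5,3,10,3,5,1,3,42] (ℓ=10, even), read p_9/q_9
a_0=21:  p_0=21·1+0=21,  q_0=21·0+1=1
a_1=3:  p_1=3·21+1=64,  q_1=3·1+0=3
a_2=1:  p_2=1·64+21=85,  q_2=1·3+1=4
a_3=5:  p_3=5·85+64=489,  q_3=5·4+3=23
…
a_5=10:  p_5=10·1552+489=16009,  q_5=10·73+23=753
a_6=3:  p_6=3·16009+1552=49579,  q_6=3·753+73=2332
a_7=5:  p_7=5·49579+16009=263904,  q_7=5·2332+753=12413
a_8=1:  p_8=1·263904+49579=313483,  q_8=1·12413+2332=14745
a_9=3:  p_9=3·313483+263904=1204353,  q_9=3·14745+12413=56648
fundamental: x₁=1204353, y₁=56648  (since 1450466148609 − 452·3208995904 = 1)

1204353 56648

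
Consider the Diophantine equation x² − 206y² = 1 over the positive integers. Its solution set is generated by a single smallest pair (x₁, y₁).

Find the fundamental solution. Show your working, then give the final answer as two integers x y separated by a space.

[14; 2,1,5,14,5,1,2,28] for √206; ℓ=8 ⇒ convergent index 7
k=0  a_k=14  p_k/q_k = 14/1
…
k=4  a_k=14  p_k/q_k = 3459/241
…
k=6  a_k=1  p_k/q_k = 20998/1463
k=7  a_k=2  p_k/q_k = 59535/4148
→ (59535, 4148).  Check: 59535²=3544416225, 206·4148²=3544416224, difference 1.

59535 4148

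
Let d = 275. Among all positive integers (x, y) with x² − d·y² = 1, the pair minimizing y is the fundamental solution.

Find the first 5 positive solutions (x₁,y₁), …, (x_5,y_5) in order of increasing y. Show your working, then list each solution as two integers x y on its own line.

d=275: √d = [16; 1,1,2,1,1,32] (ℓ=6, even), read p_5/q_5
i=0: a=16 ⇒ p=16, q=1
…
i=2: a=1 ⇒ p=33, q=2
i=3: a=2 ⇒ p=83, q=5
i=4: a=1 ⇒ p=116, q=7
i=5: a=1 ⇒ p=199, q=12
fundamental: x₁=199, y₁=12  (since 39601 − 275·144 = 1)
k=2:  x_2 = 199·199+275·12·12 = 79201,  y_2 = 199·12+12·199 = 4776
k=3:  x_3 = 199·79201+275·12·4776 = 31521799,  y_3 = 199·4776+12·79201 = 1900836
k=4:  x_4 = 199·31521799+275·12·1900836 = 12545596801,  y_4 = 199·1900836+12·31521799 = 756527952
k=5:  x_5 = 199·12545596801+275·12·756527952 = 4993116004999,  y_5 = 199·756527952+12·12545596801 = 301096224060

199 12
79201 4776
31521799 1900836
12545596801 756527952
4993116004999 301096224060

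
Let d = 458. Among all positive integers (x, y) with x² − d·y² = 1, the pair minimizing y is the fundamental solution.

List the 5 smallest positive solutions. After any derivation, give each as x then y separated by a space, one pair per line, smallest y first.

√458 = [21; 2,2,42, …], period ℓ=3 (odd) → k=5
a_0=21:  p_0=21·1+0=21,  q_0=21·0+1=1
…
a_4=2:  p_4=2·4537+107=9181,  q_4=2·212+5=429
a_5=2:  p_5=2·9181+4537=22899,  q_5=2·429+212=1070
fundamental: x₁=22899, y₁=1070  (since 524364201 − 458·1144900 = 1)
k=2:  x_2 = 22899·22899+458·1070·1070 = 1048728401,  y_2 = 22899·1070+1070·22899 = 49003860
k=3:  x_3 = 22899·1048728401+458·1070·49003860 = 48029663286099,  y_3 = 22899·49003860+1070·1048728401 = 2244278779210
k=4:  x_4 = 22899·48029663286099+458·1070·2244278779210 = 2199662518128033601,  y_4 = 22899·2244278779210+1070·48029663286099 = 102783479481255720
k=5:  x_5 = 22899·2199662518128033601+458·1070·102783479481255720 = 100740143957198019572499,  y_5 = 22899·102783479481255720+1070·2199662518128033601 = 4707277791038270685350

22899 1070
1048728401 49003860
48029663286099 2244278779210
2199662518128033601 102783479481255720
100740143957198019572499 4707277791038270685350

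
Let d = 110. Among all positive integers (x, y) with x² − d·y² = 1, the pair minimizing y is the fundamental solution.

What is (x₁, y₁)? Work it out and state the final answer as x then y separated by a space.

√110 → a₀=10, period (2,20); ℓ=2 even so k=1
a_0=10:  p_0=10·1+0=10,  q_0=10·0+1=1
a_1=2:  p_1=2·10+1=21,  q_1=2·1+0=2
fundamental: x₁=21, y₁=2  (since 441 − 110·4 = 1)

21 2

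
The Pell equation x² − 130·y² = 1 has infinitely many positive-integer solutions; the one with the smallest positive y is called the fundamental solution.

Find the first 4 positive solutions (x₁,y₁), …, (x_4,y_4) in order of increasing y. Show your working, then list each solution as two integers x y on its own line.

6499 570
84474001 7408860
1097993058499 96300361710
14271713689896001 1251712094097720

d=130: √d = [11; 2,2,22] (ℓ=3, odd), read p_5/q_5
step 0: (11, 1)  from 11·(1,0) + (0,1)
step 1: (23, 2)  from 2·(11,1) + (1,0)
…
step 4: (2611, 229)  from 2·(1277,112) + (57,5)
step 5: (6499, 570)  from 2·(2611,229) + (1277,112)
fundamental: x₁=6499, y₁=570  (since 42237001 − 130·324900 = 1)
(6499+570√130)^2 = 84474001 + 7408860√130
(6499+570√130)^3 = 1097993058499 + 96300361710√130
(6499+570√130)^4 = 14271713689896001 + 1251712094097720√130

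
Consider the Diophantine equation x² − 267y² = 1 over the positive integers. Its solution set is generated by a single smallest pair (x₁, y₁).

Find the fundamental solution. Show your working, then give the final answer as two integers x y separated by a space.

√267 → a₀=16, period (2,1,15,1,2,32); ℓ=6 even so k=5
i=0: a=16 ⇒ p=16, q=1
i=1: a=2 ⇒ p=33, q=2
…
i=3: a=15 ⇒ p=768, q=47
i=4: a=1 ⇒ p=817, q=50
i=5: a=2 ⇒ p=2402, q=147
fundamental: x₁=2402, y₁=147  (since 5769604 − 267·21609 = 1)

2402 147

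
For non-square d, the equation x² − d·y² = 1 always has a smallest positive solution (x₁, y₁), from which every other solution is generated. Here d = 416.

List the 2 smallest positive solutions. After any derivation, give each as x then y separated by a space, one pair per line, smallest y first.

[20; 2,1,1,9,1,1,2,40] for √416; ℓ=8 ⇒ convergent index 7
k=0  a_k=20  p_k/q_k = 20/1
k=1  a_k=2  p_k/q_k = 41/2
k=2  a_k=1  p_k/q_k = 61/3
…
k=5  a_k=1  p_k/q_k = 1081/53
k=6  a_k=1  p_k/q_k = 2060/101
k=7  a_k=2  p_k/q_k = 5201/255
→ (5201, 255).  Check: 5201²=27050401, 416·255²=27050400, difference 1.
n=2: (5201,255)∘(5201,255) = (5201·5201+416·255·255, 5201·255+255·5201) = (54100801,2652510)

5201 255
54100801 2652510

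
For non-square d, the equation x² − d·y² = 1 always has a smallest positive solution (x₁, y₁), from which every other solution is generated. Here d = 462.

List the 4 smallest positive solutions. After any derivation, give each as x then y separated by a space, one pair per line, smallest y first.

43 2
3697 172
317899 14790
27335617 1271768

[21; 2,42] for √462; ℓ=2 ⇒ convergent index 1
a_0=21:  p_0=21·1+0=21,  q_0=21·0+1=1
a_1=2:  p_1=2·21+1=43,  q_1=2·1+0=2
(x₁, y₁) = (43, 2);  43² − 462·2² = 1 ✓
n=2: (43,2)∘(43,2) = (43·43+462·2·2, 43·2+2·43) = (3697,172)
n=3: (3697,172)∘(43,2) = (43·3697+462·2·172, 43·172+2·3697) = (317899,14790)
n=4: (317899,14790)∘(43,2) = (43·317899+462·2·14790, 43·14790+2·317899) = (27335617,1271768)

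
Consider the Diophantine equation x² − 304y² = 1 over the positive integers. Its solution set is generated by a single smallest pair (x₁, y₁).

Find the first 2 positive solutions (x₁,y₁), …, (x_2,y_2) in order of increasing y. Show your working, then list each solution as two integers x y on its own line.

57799 3315
6681448801 383207370

d=304: √d = [17; 2,3,2,1,1,1,1,1,2,3,2,34] (ℓ=12, even), read p_11/q_11
i=0: a=17 ⇒ p=17, q=1
…
i=2: a=3 ⇒ p=122, q=7
i=3: a=2 ⇒ p=279, q=16
i=4: a=1 ⇒ p=401, q=23
…
i=6: a=1 ⇒ p=1081, q=62
i=7: a=1 ⇒ p=1761, q=101
i=8: a=1 ⇒ p=2842, q=163
i=9: a=2 ⇒ p=7445, q=427
i=10: a=3 ⇒ p=25177, q=1444
i=11: a=2 ⇒ p=57799, q=3315
fundamental: x₁=57799, y₁=3315  (since 3340724401 − 304·10989225 = 1)
k=2:  x_2 = 57799·57799+304·3315·3315 = 6681448801,  y_2 = 57799·3315+3315·57799 = 383207370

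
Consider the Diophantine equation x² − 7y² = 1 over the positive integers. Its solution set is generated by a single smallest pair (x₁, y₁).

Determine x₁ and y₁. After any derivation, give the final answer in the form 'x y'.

8 3

√7 → a₀=2, period (1,1,1,4); ℓ=4 even so k=3
step 0: (2, 1)  from 2·(1,0) + (0,1)
…
step 2: (5, 2)  from 1·(3,1) + (2,1)
step 3: (8, 3)  from 1·(5,2) + (3,1)
(x₁, y₁) = (8, 3);  8² − 7·3² = 1 ✓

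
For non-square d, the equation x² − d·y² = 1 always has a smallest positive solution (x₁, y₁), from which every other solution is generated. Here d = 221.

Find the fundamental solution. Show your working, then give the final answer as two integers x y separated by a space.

1665 112

√221 → a₀=14, period (1,6,2,6,1,28); ℓ=6 even so k=5
i=0: a=14 ⇒ p=14, q=1
i=1: a=1 ⇒ p=15, q=1
…
i=4: a=6 ⇒ p=1442, q=97
i=5: a=1 ⇒ p=1665, q=112
fundamental: x₁=1665, y₁=112  (since 2772225 − 221·12544 = 1)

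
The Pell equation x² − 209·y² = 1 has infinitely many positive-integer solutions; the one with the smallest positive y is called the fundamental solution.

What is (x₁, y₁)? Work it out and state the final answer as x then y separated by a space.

[14; 2,5,3,2,3,5,2,28] for √209; ℓ=8 ⇒ convergent index 7
k=0  a_k=14  p_k/q_k = 14/1
…
k=5  a_k=3  p_k/q_k = 4019/278
k=6  a_k=5  p_k/q_k = 21266/1471
k=7  a_k=2  p_k/q_k = 46551/3220
→ (46551, 3220).  Check: 46551²=2166995601, 209·3220²=2166995600, difference 1.

46551 3220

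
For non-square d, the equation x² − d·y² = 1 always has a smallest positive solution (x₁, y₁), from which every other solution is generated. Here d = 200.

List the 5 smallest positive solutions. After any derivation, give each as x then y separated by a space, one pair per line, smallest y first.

√200 → a₀=14, period (7,28); ℓ=2 even so k=1
i=0: a=14 ⇒ p=14, q=1
i=1: a=7 ⇒ p=99, q=7
fundamental: x₁=99, y₁=7  (since 9801 − 200·49 = 1)
(x_2, y_2) = (99·99 + 200·7·7, 99·7 + 7·99) = (19601, 1386)
(x_3, y_3) = (99·19601 + 200·7·1386, 99·1386 + 7·19601) = (3880899, 274421)
(x_4, y_4) = (99·3880899 + 200·7·274421, 99·274421 + 7·3880899) = (768398401, 54333972)
(x_5, y_5) = (99·768398401 + 200·7·54333972, 99·54333972 + 7·768398401) = (152139002499, 10757852035)

99 7
19601 1386
3880899 274421
768398401 54333972
152139002499 10757852035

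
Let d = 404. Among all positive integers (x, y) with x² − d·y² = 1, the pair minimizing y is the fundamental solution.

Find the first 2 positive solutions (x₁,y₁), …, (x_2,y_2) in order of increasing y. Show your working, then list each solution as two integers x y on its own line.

201 10
80801 4020

√404 = [20; 10,40, …], period ℓ=2 (even) → k=1
step 0: (20, 1)  from 20·(1,0) + (0,1)
step 1: (201, 10)  from 10·(20,1) + (1,0)
(x₁, y₁) = (201, 10);  201² − 404·10² = 1 ✓
k=2:  x_2 = 201·201+404·10·10 = 80801,  y_2 = 201·10+10·201 = 4020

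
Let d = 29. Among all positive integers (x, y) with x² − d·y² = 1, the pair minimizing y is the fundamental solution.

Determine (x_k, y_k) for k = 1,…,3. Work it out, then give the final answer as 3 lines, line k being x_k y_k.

9801 1820
192119201 35675640
3765920568201 699313893460

√29 → a₀=5, period (2,1,1,2,10); ℓ=5 odd so k=9
i=0: a=5 ⇒ p=5, q=1
i=1: a=2 ⇒ p=11, q=2
…
i=3: a=1 ⇒ p=27, q=5
i=4: a=2 ⇒ p=70, q=13
i=5: a=10 ⇒ p=727, q=135
i=6: a=2 ⇒ p=1524, q=283
i=7: a=1 ⇒ p=2251, q=418
i=8: a=1 ⇒ p=3775, q=701
i=9: a=2 ⇒ p=9801, q=1820
fundamental: x₁=9801, y₁=1820  (since 96059601 − 29·3312400 = 1)
k=2:  x_2 = 9801·9801+29·1820·1820 = 192119201,  y_2 = 9801·1820+1820·9801 = 35675640
k=3:  x_3 = 9801·192119201+29·1820·35675640 = 3765920568201,  y_3 = 9801·35675640+1820·192119201 = 699313893460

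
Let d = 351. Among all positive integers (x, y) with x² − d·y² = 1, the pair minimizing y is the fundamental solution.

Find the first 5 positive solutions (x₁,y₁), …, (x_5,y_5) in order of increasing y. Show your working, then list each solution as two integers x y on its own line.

62425 3332
7793761249 416000200
973051091875225 51937624966668
121485428812828080001 6484412476672499600
15167455786308534696249625 809578897660623950093332

√351 = [18; 1,2,1,3,2,2,2,3,1,2,1,36, …], period ℓ=12 (even) → k=11
i=0: a=18 ⇒ p=18, q=1
i=1: a=1 ⇒ p=19, q=1
…
i=3: a=1 ⇒ p=75, q=4
i=4: a=3 ⇒ p=281, q=15
i=5: a=2 ⇒ p=637, q=34
i=6: a=2 ⇒ p=1555, q=83
…
i=8: a=3 ⇒ p=12796, q=683
i=9: a=1 ⇒ p=16543, q=883
i=10: a=2 ⇒ p=45882, q=2449
i=11: a=1 ⇒ p=62425, q=3332
→ (62425, 3332).  Check: 62425²=3896880625, 351·3332²=3896880624, difference 1.
(x_2, y_2) = (62425·62425 + 351·3332·3332, 62425·3332 + 3332·62425) = (7793761249, 416000200)
(x_3, y_3) = (62425·7793761249 + 351·3332·416000200, 62425·416000200 + 3332·7793761249) = (973051091875225, 51937624966668)
(x_4, y_4) = (62425·973051091875225 + 351·3332·51937624966668, 62425·51937624966668 + 3332·973051091875225) = (121485428812828080001, 6484412476672499600)
(x_5, y_5) = (62425·121485428812828080001 + 351·3332·6484412476672499600, 62425·6484412476672499600 + 3332·121485428812828080001) = (15167455786308534696249625, 809578897660623950093332)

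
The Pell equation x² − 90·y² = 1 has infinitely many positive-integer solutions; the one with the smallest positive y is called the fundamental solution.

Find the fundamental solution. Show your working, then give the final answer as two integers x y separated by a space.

[9; 2,18] for √90; ℓ=2 ⇒ convergent index 1
i=0: a=9 ⇒ p=9, q=1
i=1: a=2 ⇒ p=19, q=2
(x₁, y₁) = (19, 2);  19² − 90·2² = 1 ✓

19 2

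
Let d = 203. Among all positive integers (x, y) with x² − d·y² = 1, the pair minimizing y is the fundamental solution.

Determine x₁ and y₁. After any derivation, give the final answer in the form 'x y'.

57 4

[14; 4,28] for √203; ℓ=2 ⇒ convergent index 1
k=0  a_k=14  p_k/q_k = 14/1
k=1  a_k=4  p_k/q_k = 57/4
fundamental: x₁=57, y₁=4  (since 3249 − 203·16 = 1)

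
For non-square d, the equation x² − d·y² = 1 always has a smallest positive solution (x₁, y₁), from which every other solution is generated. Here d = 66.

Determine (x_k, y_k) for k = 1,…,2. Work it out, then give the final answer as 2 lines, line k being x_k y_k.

√66 = [8; 8,16, …], period ℓ=2 (even) → k=1
i=0: a=8 ⇒ p=8, q=1
i=1: a=8 ⇒ p=65, q=8
→ (65, 8).  Check: 65²=4225, 66·8²=4224, difference 1.
(x_2, y_2) = (65·65 + 66·8·8, 65·8 + 8·65) = (8449, 1040)

65 8
8449 1040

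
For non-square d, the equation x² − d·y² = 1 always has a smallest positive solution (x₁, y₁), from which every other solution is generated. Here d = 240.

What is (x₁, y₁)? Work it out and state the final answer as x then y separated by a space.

d=240: √d = [15; 2,30] (ℓ=2, even), read p_1/q_1
i=0: a=15 ⇒ p=15, q=1
i=1: a=2 ⇒ p=31, q=2
fundamental: x₁=31, y₁=2  (since 961 − 240·4 = 1)

31 2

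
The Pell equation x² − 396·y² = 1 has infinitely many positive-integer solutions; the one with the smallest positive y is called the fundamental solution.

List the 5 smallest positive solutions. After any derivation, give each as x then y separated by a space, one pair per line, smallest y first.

199 10
79201 3980
31521799 1584030
12545596801 630439960
4993116004999 250913520050

√396 → a₀=19, period (1,8,1,38); ℓ=4 even so k=3
i=0: a=19 ⇒ p=19, q=1
…
i=2: a=8 ⇒ p=179, q=9
i=3: a=1 ⇒ p=199, q=10
→ (199, 10).  Check: 199²=39601, 396·10²=39600, difference 1.
(199+10√396)^2 = 79201 + 3980√396
(199+10√396)^3 = 31521799 + 1584030√396
(199+10√396)^4 = 12545596801 + 630439960√396
(199+10√396)^5 = 4993116004999 + 250913520050√396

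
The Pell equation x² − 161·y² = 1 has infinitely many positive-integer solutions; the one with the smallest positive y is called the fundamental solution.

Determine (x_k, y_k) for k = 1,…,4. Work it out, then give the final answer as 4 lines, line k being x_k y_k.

11775 928
277301249 21854400
6530444402175 514671119072
153791965393920001 12120504832291200

[12; 1,2,4,1,2,1,4,2,1,24] for √161; ℓ=10 ⇒ convergent index 9
k=0  a_k=12  p_k/q_k = 12/1
…
k=2  a_k=2  p_k/q_k = 38/3
k=3  a_k=4  p_k/q_k = 165/13
…
k=6  a_k=1  p_k/q_k = 774/61
k=7  a_k=4  p_k/q_k = 3667/289
k=8  a_k=2  p_k/q_k = 8108/639
k=9  a_k=1  p_k/q_k = 11775/928
→ (11775, 928).  Check: 11775²=138650625, 161·928²=138650624, difference 1.
(x_2, y_2) = (11775·11775 + 161·928·928, 11775·928 + 928·11775) = (277301249, 21854400)
(x_3, y_3) = (11775·277301249 + 161·928·21854400, 11775·21854400 + 928·277301249) = (6530444402175, 514671119072)
(x_4, y_4) = (11775·6530444402175 + 161·928·514671119072, 11775·514671119072 + 928·6530444402175) = (153791965393920001, 12120504832291200)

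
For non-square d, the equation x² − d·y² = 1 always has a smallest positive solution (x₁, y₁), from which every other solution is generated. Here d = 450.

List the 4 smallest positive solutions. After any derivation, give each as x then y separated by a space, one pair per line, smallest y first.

[21; 4,1,2,4,2,1,4,42] for √450; ℓ=8 ⇒ convergent index 7
step 0: (21, 1)  from 21·(1,0) + (0,1)
step 1: (85, 4)  from 4·(21,1) + (1,0)
step 2: (106, 5)  from 1·(85,4) + (21,1)
step 3: (297, 14)  from 2·(106,5) + (85,4)
step 4: (1294, 61)  from 4·(297,14) + (106,5)
…
step 6: (4179, 197)  from 1·(2885,136) + (1294,61)
step 7: (19601, 924)  from 4·(4179,197) + (2885,136)
fundamental: x₁=19601, y₁=924  (since 384199201 − 450·853776 = 1)
n=2: (19601,924)∘(19601,924) = (19601·19601+450·924·924, 19601·924+924·19601) = (768398401,36222648)
n=3: (768398401,36222648)∘(19601,924) = (19601·768398401+450·924·36222648, 19601·36222648+924·768398401) = (30122754096401,1420000245972)
n=4: (30122754096401,1420000245972)∘(19601,924) = (19601·30122754096401+450·924·1420000245972, 19601·1420000245972+924·30122754096401) = (1180872205318713601,55666849606371696)

19601 924
768398401 36222648
30122754096401 1420000245972
1180872205318713601 55666849606371696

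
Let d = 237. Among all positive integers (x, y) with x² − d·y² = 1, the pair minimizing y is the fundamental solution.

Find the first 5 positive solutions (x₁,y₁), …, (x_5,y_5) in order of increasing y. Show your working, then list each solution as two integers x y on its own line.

228151 14820
104105757601 6762395640
47503665404623351 3085694655308460
21676017531356338550401 1408008642599798519280
9890810151545456327820453751 642477159632487569289194100

[15; 2,1,1,7,10,7,1,1,2,30] for √237; ℓ=10 ⇒ convergent index 9
k=0  a_k=15  p_k/q_k = 15/1
…
k=2  a_k=1  p_k/q_k = 46/3
…
k=6  a_k=7  p_k/q_k = 42074/2733
k=7  a_k=1  p_k/q_k = 48001/3118
k=8  a_k=1  p_k/q_k = 90075/5851
k=9  a_k=2  p_k/q_k = 228151/14820
fundamental: x₁=228151, y₁=14820  (since 52052878801 − 237·219632400 = 1)
k=2:  x_2 = 228151·228151+237·14820·14820 = 104105757601,  y_2 = 228151·14820+14820·228151 = 6762395640
k=3:  x_3 = 228151·104105757601+237·14820·6762395640 = 47503665404623351,  y_3 = 228151·6762395640+14820·104105757601 = 3085694655308460
k=4:  x_4 = 228151·47503665404623351+237·14820·3085694655308460 = 21676017531356338550401,  y_4 = 228151·3085694655308460+14820·47503665404623351 = 1408008642599798519280
k=5:  x_5 = 228151·21676017531356338550401+237·14820·1408008642599798519280 = 9890810151545456327820453751,  y_5 = 228151·1408008642599798519280+14820·21676017531356338550401 = 642477159632487569289194100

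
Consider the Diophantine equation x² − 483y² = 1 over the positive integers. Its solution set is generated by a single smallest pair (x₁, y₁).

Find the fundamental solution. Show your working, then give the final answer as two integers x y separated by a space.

√483 → a₀=21, period (1,42); ℓ=2 even so k=1
k=0  a_k=21  p_k/q_k = 21/1
k=1  a_k=1  p_k/q_k = 22/1
fundamental: x₁=22, y₁=1  (since 484 − 483·1 = 1)

22 1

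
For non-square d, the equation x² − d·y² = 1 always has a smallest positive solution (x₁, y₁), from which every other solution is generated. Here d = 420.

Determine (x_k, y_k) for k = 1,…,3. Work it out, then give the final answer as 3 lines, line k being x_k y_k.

√420 → a₀=20, period (2,40); ℓ=2 even so k=1
a_0=20:  p_0=20·1+0=20,  q_0=20·0+1=1
a_1=2:  p_1=2·20+1=41,  q_1=2·1+0=2
→ (41, 2).  Check: 41²=1681, 420·2²=1680, difference 1.
(41+2√420)^2 = 3361 + 164√420
(41+2√420)^3 = 275561 + 13446√420

41 2
3361 164
275561 13446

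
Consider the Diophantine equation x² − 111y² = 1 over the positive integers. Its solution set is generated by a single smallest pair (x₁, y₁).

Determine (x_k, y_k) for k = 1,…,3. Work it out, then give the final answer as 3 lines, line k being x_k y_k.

d=111: √d = [10; 1,1,6,1,1,20] (ℓ=6, even), read p_5/q_5
step 0: (10, 1)  from 10·(1,0) + (0,1)
step 1: (11, 1)  from 1·(10,1) + (1,0)
…
step 3: (137, 13)  from 6·(21,2) + (11,1)
step 4: (158, 15)  from 1·(137,13) + (21,2)
step 5: (295, 28)  from 1·(158,15) + (137,13)
→ (295, 28).  Check: 295²=87025, 111·28²=87024, difference 1.
(295+28√111)^2 = 174049 + 16520√111
(295+28√111)^3 = 102688615 + 9746772√111

295 28
174049 16520
102688615 9746772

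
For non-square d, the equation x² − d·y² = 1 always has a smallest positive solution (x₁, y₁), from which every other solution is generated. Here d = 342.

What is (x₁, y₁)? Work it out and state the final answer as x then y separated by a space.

37 2

√342 = [18; 2,36, …], period ℓ=2 (even) → k=1
step 0: (18, 1)  from 18·(1,0) + (0,1)
step 1: (37, 2)  from 2·(18,1) + (1,0)
fundamental: x₁=37, y₁=2  (since 1369 − 342·4 = 1)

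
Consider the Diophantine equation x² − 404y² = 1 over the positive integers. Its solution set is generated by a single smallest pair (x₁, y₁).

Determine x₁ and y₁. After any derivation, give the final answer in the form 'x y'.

√404 = [20; 10,40, …], period ℓ=2 (even) → k=1
k=0  a_k=20  p_k/q_k = 20/1
k=1  a_k=10  p_k/q_k = 201/10
fundamental: x₁=201, y₁=10  (since 40401 − 404·100 = 1)

201 10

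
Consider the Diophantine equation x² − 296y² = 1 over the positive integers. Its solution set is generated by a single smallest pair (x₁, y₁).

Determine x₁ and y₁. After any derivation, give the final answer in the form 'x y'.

√296 = [17; 4,1,7,1,4,34, …], period ℓ=6 (even) → k=5
a_0=17:  p_0=17·1+0=17,  q_0=17·0+1=1
a_1=4:  p_1=4·17+1=69,  q_1=4·1+0=4
…
a_4=1:  p_4=1·671+86=757,  q_4=1·39+5=44
a_5=4:  p_5=4·757+671=3699,  q_5=4·44+39=215
fundamental: x₁=3699, y₁=215  (since 13682601 − 296·46225 = 1)

3699 215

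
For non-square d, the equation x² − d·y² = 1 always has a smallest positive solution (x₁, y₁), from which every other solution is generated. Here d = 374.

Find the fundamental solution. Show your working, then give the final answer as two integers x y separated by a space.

d=374: √d = [19; 2,1,18,1,2,38] (ℓ=6, even), read p_5/q_5
a_0=19:  p_0=19·1+0=19,  q_0=19·0+1=1
a_1=2:  p_1=2·19+1=39,  q_1=2·1+0=2
…
a_3=18:  p_3=18·58+39=1083,  q_3=18·3+2=56
a_4=1:  p_4=1·1083+58=1141,  q_4=1·56+3=59
a_5=2:  p_5=2·1141+1083=3365,  q_5=2·59+56=174
→ (3365, 174).  Check: 3365²=11323225, 374·174²=11323224, difference 1.

3365 174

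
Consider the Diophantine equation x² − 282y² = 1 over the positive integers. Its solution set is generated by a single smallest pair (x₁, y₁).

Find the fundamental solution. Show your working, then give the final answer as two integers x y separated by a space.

[16; 1,3,1,4,1,3,1,32] for √282; ℓ=8 ⇒ convergent index 7
k=0  a_k=16  p_k/q_k = 16/1
…
k=2  a_k=3  p_k/q_k = 67/4
…
k=4  a_k=4  p_k/q_k = 403/24
…
k=6  a_k=3  p_k/q_k = 1864/111
k=7  a_k=1  p_k/q_k = 2351/140
→ (2351, 140).  Check: 2351²=5527201, 282·140²=5527200, difference 1.

2351 140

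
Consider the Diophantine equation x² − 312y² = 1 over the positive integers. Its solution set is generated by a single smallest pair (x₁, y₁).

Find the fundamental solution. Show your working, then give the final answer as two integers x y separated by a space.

[17; 1,1,1,34] for √312; ℓ=4 ⇒ convergent index 3
i=0: a=17 ⇒ p=17, q=1
…
i=2: a=1 ⇒ p=35, q=2
i=3: a=1 ⇒ p=53, q=3
→ (53, 3).  Check: 53²=2809, 312·3²=2808, difference 1.

53 3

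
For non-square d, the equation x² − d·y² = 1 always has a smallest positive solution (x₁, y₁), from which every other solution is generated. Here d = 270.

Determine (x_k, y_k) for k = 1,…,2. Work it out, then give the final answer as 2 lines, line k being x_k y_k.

5291 322
55989361 3407404

√270 = [16; 2,3,6,3,2,32, …], period ℓ=6 (even) → k=5
i=0: a=16 ⇒ p=16, q=1
…
i=2: a=3 ⇒ p=115, q=7
i=3: a=6 ⇒ p=723, q=44
i=4: a=3 ⇒ p=2284, q=139
i=5: a=2 ⇒ p=5291, q=322
fundamental: x₁=5291, y₁=322  (since 27994681 − 270·103684 = 1)
k=2:  x_2 = 5291·5291+270·322·322 = 55989361,  y_2 = 5291·322+322·5291 = 3407404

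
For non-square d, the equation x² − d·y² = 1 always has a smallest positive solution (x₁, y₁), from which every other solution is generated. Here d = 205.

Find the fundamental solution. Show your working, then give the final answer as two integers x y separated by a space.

√205 → a₀=14, period (3,6,1,4,1,6,3,28); ℓ=8 even so k=7
step 0: (14, 1)  from 14·(1,0) + (0,1)
step 1: (43, 3)  from 3·(14,1) + (1,0)
step 2: (272, 19)  from 6·(43,3) + (14,1)
step 3: (315, 22)  from 1·(272,19) + (43,3)
step 4: (1532, 107)  from 4·(315,22) + (272,19)
step 5: (1847, 129)  from 1·(1532,107) + (315,22)
step 6: (12614, 881)  from 6·(1847,129) + (1532,107)
step 7: (39689, 2772)  from 3·(12614,881) + (1847,129)
(x₁, y₁) = (39689, 2772);  39689² − 205·2772² = 1 ✓

39689 2772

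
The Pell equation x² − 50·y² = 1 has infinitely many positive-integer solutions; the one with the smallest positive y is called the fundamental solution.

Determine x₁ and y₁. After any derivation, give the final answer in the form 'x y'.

99 14

√50 → a₀=7, period (14); ℓ=1 odd so k=1
step 0: (7, 1)  from 7·(1,0) + (0,1)
step 1: (99, 14)  from 14·(7,1) + (1,0)
→ (99, 14).  Check: 99²=9801, 50·14²=9800, difference 1.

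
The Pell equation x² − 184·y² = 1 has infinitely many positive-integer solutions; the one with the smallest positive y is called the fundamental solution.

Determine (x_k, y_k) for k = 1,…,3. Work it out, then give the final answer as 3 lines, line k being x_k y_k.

√184 → a₀=13, period (1,1,3,2,1,2,1,2,3,1,1,26); ℓ=12 even so k=11
k=0  a_k=13  p_k/q_k = 13/1
k=1  a_k=1  p_k/q_k = 14/1
k=2  a_k=1  p_k/q_k = 27/2
…
k=4  a_k=2  p_k/q_k = 217/16
k=5  a_k=1  p_k/q_k = 312/23
…
k=7  a_k=1  p_k/q_k = 1153/85
k=8  a_k=2  p_k/q_k = 3147/232
…
k=10  a_k=1  p_k/q_k = 13741/1013
k=11  a_k=1  p_k/q_k = 24335/1794
(x₁, y₁) = (24335, 1794);  24335² − 184·1794² = 1 ✓
k=2:  x_2 = 24335·24335+184·1794·1794 = 1184384449,  y_2 = 24335·1794+1794·24335 = 87313980
k=3:  x_3 = 24335·1184384449+184·1794·87313980 = 57643991108495,  y_3 = 24335·87313980+1794·1184384449 = 4249571404806

24335 1794
1184384449 87313980
57643991108495 4249571404806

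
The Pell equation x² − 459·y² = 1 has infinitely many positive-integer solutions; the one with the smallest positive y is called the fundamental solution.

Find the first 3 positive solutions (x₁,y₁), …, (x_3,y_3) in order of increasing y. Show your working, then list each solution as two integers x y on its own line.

499850 23331
499700044999 23324000700
499550134985000450 23317003499766669

[21; 2,2,1,4,21,4,1,2,2,42] for √459; ℓ=10 ⇒ convergent index 9
i=0: a=21 ⇒ p=21, q=1
i=1: a=2 ⇒ p=43, q=2
i=2: a=2 ⇒ p=107, q=5
i=3: a=1 ⇒ p=150, q=7
…
i=6: a=4 ⇒ p=60695, q=2833
i=7: a=1 ⇒ p=75692, q=3533
i=8: a=2 ⇒ p=212079, q=9899
i=9: a=2 ⇒ p=499850, q=23331
→ (499850, 23331).  Check: 499850²=249850022500, 459·23331²=249850022499, difference 1.
n=2: (499850,23331)∘(499850,23331) = (499850·499850+459·23331·23331, 499850·23331+23331·499850) = (499700044999,23324000700)
n=3: (499700044999,23324000700)∘(499850,23331) = (499850·499700044999+459·23331·23324000700, 499850·23324000700+23331·499700044999) = (499550134985000450,23317003499766669)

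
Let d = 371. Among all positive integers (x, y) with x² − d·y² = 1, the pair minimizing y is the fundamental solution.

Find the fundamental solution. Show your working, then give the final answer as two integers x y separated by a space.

1695 88

d=371: √d = [19; 3,1,4,1,3,38] (ℓ=6, even), read p_5/q_5
a_0=19:  p_0=19·1+0=19,  q_0=19·0+1=1
…
a_2=1:  p_2=1·58+19=77,  q_2=1·3+1=4
…
a_4=1:  p_4=1·366+77=443,  q_4=1·19+4=23
a_5=3:  p_5=3·443+366=1695,  q_5=3·23+19=88
fundamental: x₁=1695, y₁=88  (since 2873025 − 371·7744 = 1)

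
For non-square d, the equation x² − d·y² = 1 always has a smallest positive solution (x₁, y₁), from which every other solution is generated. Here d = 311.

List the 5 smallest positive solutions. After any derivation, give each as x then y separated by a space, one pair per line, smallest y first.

16883880 957397
570130807708799 32329152120720
19252040283316857636360 1091683049815963029803
650098275797375082487964044801 36863691222253451430108430560
21952362553539551163393489436611779400 1244804277907160115380508441163715797

√311 = [17; 1,1,1,2,1,…,1,1,34, …], period ℓ=16 (even) → k=15
k=0  a_k=17  p_k/q_k = 17/1
k=1  a_k=1  p_k/q_k = 18/1
k=2  a_k=1  p_k/q_k = 35/2
k=3  a_k=1  p_k/q_k = 53/3
…
k=5  a_k=1  p_k/q_k = 194/11
k=6  a_k=6  p_k/q_k = 1305/74
k=7  a_k=3  p_k/q_k = 4109/233
k=8  a_k=17  p_k/q_k = 71158/4035
k=9  a_k=3  p_k/q_k = 217583/12338
k=10  a_k=6  p_k/q_k = 1376656/78063
k=11  a_k=1  p_k/q_k = 1594239/90401
k=12  a_k=2  p_k/q_k = 4565134/258865
k=13  a_k=1  p_k/q_k = 6159373/349266
k=14  a_k=1  p_k/q_k = 10724507/608131
k=15  a_k=1  p_k/q_k = 16883880/957397
→ (16883880, 957397).  Check: 16883880²=285065403854400, 311·957397²=285065403854399, difference 1.
k=2:  x_2 = 16883880·16883880+311·957397·957397 = 570130807708799,  y_2 = 16883880·957397+957397·16883880 = 32329152120720
k=3:  x_3 = 16883880·570130807708799+311·957397·32329152120720 = 19252040283316857636360,  y_3 = 16883880·32329152120720+957397·570130807708799 = 1091683049815963029803
k=4:  x_4 = 16883880·19252040283316857636360+311·957397·1091683049815963029803 = 650098275797375082487964044801,  y_4 = 16883880·1091683049815963029803+957397·19252040283316857636360 = 36863691222253451430108430560
k=5:  x_5 = 16883880·650098275797375082487964044801+311·957397·36863691222253451430108430560 = 21952362553539551163393489436611779400,  y_5 = 16883880·36863691222253451430108430560+957397·650098275797375082487964044801 = 1244804277907160115380508441163715797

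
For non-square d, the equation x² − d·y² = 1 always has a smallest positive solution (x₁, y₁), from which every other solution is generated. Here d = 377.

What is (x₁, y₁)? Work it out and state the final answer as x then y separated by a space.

233 12

d=377: √d = [19; 2,2,2,38] (ℓ=4, even), read p_3/q_3
i=0: a=19 ⇒ p=19, q=1
…
i=2: a=2 ⇒ p=97, q=5
i=3: a=2 ⇒ p=233, q=12
fundamental: x₁=233, y₁=12  (since 54289 − 377·144 = 1)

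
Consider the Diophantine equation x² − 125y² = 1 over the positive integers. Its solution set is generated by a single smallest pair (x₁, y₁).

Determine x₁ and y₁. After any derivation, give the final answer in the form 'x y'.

930249 83204

√125 = [11; 5,1,1,5,22, …], period ℓ=5 (odd) → k=9
step 0: (11, 1)  from 11·(1,0) + (0,1)
…
step 3: (123, 11)  from 1·(67,6) + (56,5)
…
step 5: (15127, 1353)  from 22·(682,61) + (123,11)
…
step 7: (91444, 8179)  from 1·(76317,6826) + (15127,1353)
step 8: (167761, 15005)  from 1·(91444,8179) + (76317,6826)
step 9: (930249, 83204)  from 5·(167761,15005) + (91444,8179)
(x₁, y₁) = (930249, 83204);  930249² − 125·83204² = 1 ✓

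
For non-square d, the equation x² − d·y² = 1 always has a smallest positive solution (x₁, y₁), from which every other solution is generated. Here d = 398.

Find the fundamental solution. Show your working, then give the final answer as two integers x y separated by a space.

[19; 1,18,1,38] for √398; ℓ=4 ⇒ convergent index 3
k=0  a_k=19  p_k/q_k = 19/1
k=1  a_k=1  p_k/q_k = 20/1
k=2  a_k=18  p_k/q_k = 379/19
k=3  a_k=1  p_k/q_k = 399/20
fundamental: x₁=399, y₁=20  (since 159201 − 398·400 = 1)

399 20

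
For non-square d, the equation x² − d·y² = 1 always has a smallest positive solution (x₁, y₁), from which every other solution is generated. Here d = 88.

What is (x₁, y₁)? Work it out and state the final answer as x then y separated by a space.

197 21

√88 → a₀=9, period (2,1,1,1,2,18); ℓ=6 even so k=5
k=0  a_k=9  p_k/q_k = 9/1
k=1  a_k=2  p_k/q_k = 19/2
…
k=3  a_k=1  p_k/q_k = 47/5
k=4  a_k=1  p_k/q_k = 75/8
k=5  a_k=2  p_k/q_k = 197/21
(x₁, y₁) = (197, 21);  197² − 88·21² = 1 ✓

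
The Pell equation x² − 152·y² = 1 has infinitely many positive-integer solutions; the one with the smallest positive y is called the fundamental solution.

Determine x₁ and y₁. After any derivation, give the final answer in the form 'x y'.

37 3

[12; 3,24] for √152; ℓ=2 ⇒ convergent index 1
a_0=12:  p_0=12·1+0=12,  q_0=12·0+1=1
a_1=3:  p_1=3·12+1=37,  q_1=3·1+0=3
fundamental: x₁=37, y₁=3  (since 1369 − 152·9 = 1)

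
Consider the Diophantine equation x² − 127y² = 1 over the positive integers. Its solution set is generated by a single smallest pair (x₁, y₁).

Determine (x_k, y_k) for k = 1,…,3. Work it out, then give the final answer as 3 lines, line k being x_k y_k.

4730624 419775
44757606858751 3971595379200
423462818377139450624 37576248838264821825

√127 = [11; 3,1,2,2,7,11,7,2,2,1,3,22, …], period ℓ=12 (even) → k=11
a_0=11:  p_0=11·1+0=11,  q_0=11·0+1=1
…
a_3=2:  p_3=2·45+34=124,  q_3=2·4+3=11
a_4=2:  p_4=2·124+45=293,  q_4=2·11+4=26
a_5=7:  p_5=7·293+124=2175,  q_5=7·26+11=193
…
a_7=7:  p_7=7·24218+2175=171701,  q_7=7·2149+193=15236
a_8=2:  p_8=2·171701+24218=367620,  q_8=2·15236+2149=32621
…
a_10=1:  p_10=1·906941+367620=1274561,  q_10=1·80478+32621=113099
a_11=3:  p_11=3·1274561+906941=4730624,  q_11=3·113099+80478=419775
fundamental: x₁=4730624, y₁=419775  (since 22378803429376 − 127·176211050625 = 1)
k=2:  x_2 = 4730624·4730624+127·419775·419775 = 44757606858751,  y_2 = 4730624·419775+419775·4730624 = 3971595379200
k=3:  x_3 = 4730624·44757606858751+127·419775·3971595379200 = 423462818377139450624,  y_3 = 4730624·3971595379200+419775·44757606858751 = 37576248838264821825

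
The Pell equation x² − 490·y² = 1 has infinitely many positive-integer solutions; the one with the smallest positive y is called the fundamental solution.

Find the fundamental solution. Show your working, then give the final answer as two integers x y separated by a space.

d=490: √d = [22; 7,2,1,4,4,4,1,2,7,44] (ℓ=10, even), read p_9/q_9
k=0  a_k=22  p_k/q_k = 22/1
…
k=2  a_k=2  p_k/q_k = 332/15
…
k=4  a_k=4  p_k/q_k = 2280/103
k=5  a_k=4  p_k/q_k = 9607/434
k=6  a_k=4  p_k/q_k = 40708/1839
k=7  a_k=1  p_k/q_k = 50315/2273
k=8  a_k=2  p_k/q_k = 141338/6385
k=9  a_k=7  p_k/q_k = 1039681/46968
(x₁, y₁) = (1039681, 46968);  1039681² − 490·46968² = 1 ✓

1039681 46968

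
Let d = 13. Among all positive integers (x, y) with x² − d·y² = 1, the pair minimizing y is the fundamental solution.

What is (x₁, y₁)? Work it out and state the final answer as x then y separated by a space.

649 180

√13 → a₀=3, period (1,1,1,1,6); ℓ=5 odd so k=9
a_0=3:  p_0=3·1+0=3,  q_0=3·0+1=1
a_1=1:  p_1=1·3+1=4,  q_1=1·1+0=1
a_2=1:  p_2=1·4+3=7,  q_2=1·1+1=2
…
a_5=6:  p_5=6·18+11=119,  q_5=6·5+3=33
a_6=1:  p_6=1·119+18=137,  q_6=1·33+5=38
…
a_8=1:  p_8=1·256+137=393,  q_8=1·71+38=109
a_9=1:  p_9=1·393+256=649,  q_9=1·109+71=180
(x₁, y₁) = (649, 180);  649² − 13·180² = 1 ✓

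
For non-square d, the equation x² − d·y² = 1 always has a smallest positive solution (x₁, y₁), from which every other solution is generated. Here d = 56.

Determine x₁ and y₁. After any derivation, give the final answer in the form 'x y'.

d=56: √d = [7; 2,14] (ℓ=2, even), read p_1/q_1
step 0: (7, 1)  from 7·(1,0) + (0,1)
step 1: (15, 2)  from 2·(7,1) + (1,0)
→ (15, 2).  Check: 15²=225, 56·2²=224, difference 1.

15 2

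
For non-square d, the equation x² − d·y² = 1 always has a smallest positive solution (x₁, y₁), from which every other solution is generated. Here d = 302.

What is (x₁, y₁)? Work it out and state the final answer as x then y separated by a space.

[17; 2,1,1,1,4,…,1,2,34] for √302; ℓ=16 ⇒ convergent index 15
i=0: a=17 ⇒ p=17, q=1
i=1: a=2 ⇒ p=35, q=2
i=2: a=1 ⇒ p=52, q=3
i=3: a=1 ⇒ p=87, q=5
i=4: a=1 ⇒ p=139, q=8
i=5: a=4 ⇒ p=643, q=37
i=6: a=2 ⇒ p=1425, q=82
…
i=8: a=16 ⇒ p=34513, q=1986
i=9: a=1 ⇒ p=36581, q=2105
i=10: a=2 ⇒ p=107675, q=6196
i=11: a=4 ⇒ p=467281, q=26889
i=12: a=1 ⇒ p=574956, q=33085
i=13: a=1 ⇒ p=1042237, q=59974
i=14: a=1 ⇒ p=1617193, q=93059
i=15: a=2 ⇒ p=4276623, q=246092
fundamental: x₁=4276623, y₁=246092  (since 18289504284129 − 302·60561272464 = 1)

4276623 246092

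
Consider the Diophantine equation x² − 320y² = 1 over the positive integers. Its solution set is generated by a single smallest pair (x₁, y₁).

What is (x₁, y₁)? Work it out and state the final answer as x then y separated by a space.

√320 → a₀=17, period (1,7,1,34); ℓ=4 even so k=3
a_0=17:  p_0=17·1+0=17,  q_0=17·0+1=1
a_1=1:  p_1=1·17+1=18,  q_1=1·1+0=1
a_2=7:  p_2=7·18+17=143,  q_2=7·1+1=8
a_3=1:  p_3=1·143+18=161,  q_3=1·8+1=9
→ (161, 9).  Check: 161²=25921, 320·9²=25920, difference 1.

161 9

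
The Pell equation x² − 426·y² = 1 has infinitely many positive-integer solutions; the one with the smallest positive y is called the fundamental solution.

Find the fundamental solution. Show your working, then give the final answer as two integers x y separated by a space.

88751 4300

√426 = [20; 1,1,1,3,2,6,2,3,1,1,1,40, …], period ℓ=12 (even) → k=11
a_0=20:  p_0=20·1+0=20,  q_0=20·0+1=1
…
a_5=2:  p_5=2·227+62=516,  q_5=2·11+3=25
a_6=6:  p_6=6·516+227=3323,  q_6=6·25+11=161
…
a_8=3:  p_8=3·7162+3323=24809,  q_8=3·347+161=1202
…
a_10=1:  p_10=1·31971+24809=56780,  q_10=1·1549+1202=2751
a_11=1:  p_11=1·56780+31971=88751,  q_11=1·2751+1549=4300
fundamental: x₁=88751, y₁=4300  (since 7876740001 − 426·18490000 = 1)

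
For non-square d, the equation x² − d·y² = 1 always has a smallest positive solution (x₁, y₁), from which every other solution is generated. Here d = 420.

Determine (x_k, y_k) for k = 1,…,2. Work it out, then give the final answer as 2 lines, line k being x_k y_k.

[20; 2,40] for √420; ℓ=2 ⇒ convergent index 1
k=0  a_k=20  p_k/q_k = 20/1
k=1  a_k=2  p_k/q_k = 41/2
→ (41, 2).  Check: 41²=1681, 420·2²=1680, difference 1.
(41+2√420)^2 = 3361 + 164√420

41 2
3361 164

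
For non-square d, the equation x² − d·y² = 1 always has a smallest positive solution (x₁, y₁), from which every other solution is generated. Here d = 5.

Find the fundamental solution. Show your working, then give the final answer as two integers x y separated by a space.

9 4

[2; 4] for √5; ℓ=1 ⇒ convergent index 1
a_0=2:  p_0=2·1+0=2,  q_0=2·0+1=1
a_1=4:  p_1=4·2+1=9,  q_1=4·1+0=4
fundamental: x₁=9, y₁=4  (since 81 − 5·16 = 1)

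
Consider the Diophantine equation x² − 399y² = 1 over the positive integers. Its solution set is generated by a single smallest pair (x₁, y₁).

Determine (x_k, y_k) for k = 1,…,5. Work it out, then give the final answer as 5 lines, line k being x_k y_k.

√399 = [19; 1,38, …], period ℓ=2 (even) → k=1
step 0: (19, 1)  from 19·(1,0) + (0,1)
step 1: (20, 1)  from 1·(19,1) + (1,0)
→ (20, 1).  Check: 20²=400, 399·1²=399, difference 1.
k=2:  x_2 = 20·20+399·1·1 = 799,  y_2 = 20·1+1·20 = 40
k=3:  x_3 = 20·799+399·1·40 = 31940,  y_3 = 20·40+1·799 = 1599
k=4:  x_4 = 20·31940+399·1·1599 = 1276801,  y_4 = 20·1599+1·31940 = 63920
k=5:  x_5 = 20·1276801+399·1·63920 = 51040100,  y_5 = 20·63920+1·1276801 = 2555201

20 1
799 40
31940 1599
1276801 63920
51040100 2555201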